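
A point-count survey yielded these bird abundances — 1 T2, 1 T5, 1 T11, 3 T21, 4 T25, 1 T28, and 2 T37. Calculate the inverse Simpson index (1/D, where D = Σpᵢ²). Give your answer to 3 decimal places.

5.121

Total N = 1+1+1+3+4+1+2 = 13, so the proportions are 0.0769231, 0.0769231, 0.0769231, 0.2307692, 0.3076923, 0.0769231, 0.1538462 (working shown to 7 dp, full precision carried).
D = 0.0769231² + 0.0769231² + 0.0769231² + 0.2307692² + 0.3076923² + 0.0769231² + 0.1538462² = 0.0059172 + 0.0059172 + 0.0059172 + 0.0532544 + 0.0946746 + 0.0059172 + 0.0236686 = 0.1952663.
So 1/D = 5.12121, i.e. 5.121 to 3 decimal places.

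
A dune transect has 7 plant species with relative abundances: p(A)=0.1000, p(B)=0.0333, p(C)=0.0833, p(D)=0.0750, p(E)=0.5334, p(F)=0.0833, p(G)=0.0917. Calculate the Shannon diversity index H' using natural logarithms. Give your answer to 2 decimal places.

1.51

Each pᵢ ln pᵢ term (working shown to 4 dp, full precision carried): 0.1×(-2.3026)=-0.2303, 0.0333×(-3.4022)=-0.1133, 0.0833×(-2.4853)=-0.2070, 0.075×(-2.5903)=-0.1943, 0.5334×(-0.6285)=-0.3352, 0.0833×(-2.4853)=-0.2070, 0.0917×(-2.3892)=-0.2191.
Sum = -1.5062, so H' = 1.51.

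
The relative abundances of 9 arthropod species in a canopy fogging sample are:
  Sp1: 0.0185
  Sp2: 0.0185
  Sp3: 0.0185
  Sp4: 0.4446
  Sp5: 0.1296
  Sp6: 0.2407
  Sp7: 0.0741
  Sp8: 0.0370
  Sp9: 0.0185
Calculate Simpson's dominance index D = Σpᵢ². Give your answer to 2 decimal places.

0.28

D = 0.0185² + 0.0185² + 0.0185² + 0.4446² + 0.1296² + 0.2407² + 0.0741² + 0.037² + 0.0185² = 0.0003 + 0.0003 + 0.0003 + 0.1977 + 0.0168 + 0.0579 + 0.0055 + 0.0014 + 0.0003 = 0.2806 (working shown to 4 dp, full precision carried).
To 2 decimal places, D = 0.28.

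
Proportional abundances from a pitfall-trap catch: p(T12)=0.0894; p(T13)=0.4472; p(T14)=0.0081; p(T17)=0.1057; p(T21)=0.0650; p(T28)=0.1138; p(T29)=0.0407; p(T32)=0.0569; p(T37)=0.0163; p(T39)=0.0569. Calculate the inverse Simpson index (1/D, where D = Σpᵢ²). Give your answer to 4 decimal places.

4.0851

D = 0.0894² + 0.4472² + 0.0081² + 0.1057² + 0.065² + 0.1138² + 0.0407² + 0.0569² + 0.0163² + 0.0569² = 0.00799236 + 0.19998784 + 0.00006561 + 0.01117249 + 0.00422500 + 0.01295044 + 0.00165649 + 0.00323761 + 0.00026569 + 0.00323761 = 0.24479114 (working shown to 8 dp, full precision carried).
So 1/D = 4.085115, i.e. 4.0851 to 4 decimal places.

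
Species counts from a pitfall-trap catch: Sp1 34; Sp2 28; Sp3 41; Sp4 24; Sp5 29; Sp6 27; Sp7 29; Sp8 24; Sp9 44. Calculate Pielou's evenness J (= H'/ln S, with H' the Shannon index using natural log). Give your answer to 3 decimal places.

Total N = 34+28+41+24+29+27+29+24+44 = 280, so the proportions are 0.12143, 0.1, 0.14643, 0.08571, 0.10357, 0.09643, 0.10357, 0.08571, 0.15714 (working shown to 5 dp, full precision carried).
H' = −Σ pᵢ ln pᵢ = −((-0.25602) + (-0.23026) + (-0.28132) + (-0.21058) + (-0.23485) + (-0.22554) + (-0.23485) + (-0.21058) + (-0.29081)) = 2.17480.
With S = 9 species, ln S = 2.19722, so J = 2.17480/2.19722 = 0.98980, i.e. 0.990 to 3 decimal places.

0.990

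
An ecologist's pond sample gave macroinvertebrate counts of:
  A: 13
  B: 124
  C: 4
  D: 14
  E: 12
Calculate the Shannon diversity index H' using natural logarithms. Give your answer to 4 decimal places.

0.9062

Total N = 13+124+4+14+12 = 167, so the proportions are 0.077844, 0.742515, 0.023952, 0.083832, 0.071856 (working shown to 6 dp, full precision carried).
Each pᵢ ln pᵢ term: 0.077844×(-2.553044)=-0.198740, 0.742515×(-0.297712)=-0.221056, 0.023952×(-3.731699)=-0.089382, 0.083832×(-2.478936)=-0.207815, 0.071856×(-2.633087)=-0.189204.
Sum = -0.906197, so H' = 0.9062.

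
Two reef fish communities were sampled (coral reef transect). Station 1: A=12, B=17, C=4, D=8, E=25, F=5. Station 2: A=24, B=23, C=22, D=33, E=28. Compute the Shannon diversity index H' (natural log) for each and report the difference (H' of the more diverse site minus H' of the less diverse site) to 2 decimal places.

0.01

Station 1: N=71, proportions 0.169, 0.2394, 0.0563, 0.1127, 0.3521, 0.0704, giving H' = 1.6052 (working shown to 4 dp, full precision carried).
Station 2: N=130, proportions 0.1846, 0.1769, 0.1692, 0.2538, 0.2154, giving H' = 1.5977.
Difference = |1.6052 − 1.5977| = 0.0075, i.e. 0.01 to 2 decimal places.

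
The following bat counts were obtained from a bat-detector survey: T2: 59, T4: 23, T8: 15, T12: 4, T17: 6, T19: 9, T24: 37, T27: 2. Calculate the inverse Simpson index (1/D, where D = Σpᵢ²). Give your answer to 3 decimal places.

Total N = 59+23+15+4+6+9+37+2 = 155, so the proportions are 0.3806452, 0.1483871, 0.0967742, 0.0258065, 0.0387097, 0.0580645, 0.2387097, 0.0129032 (working shown to 7 dp, full precision carried).
D = 0.3806452² + 0.1483871² + 0.0967742² + 0.0258065² + 0.0387097² + 0.0580645² + 0.2387097² + 0.0129032² = 0.1448907 + 0.0220187 + 0.0093652 + 0.0006660 + 0.0014984 + 0.0033715 + 0.0569823 + 0.0001665 = 0.2389594.
So 1/D = 4.18481, i.e. 4.185 to 3 decimal places.

4.185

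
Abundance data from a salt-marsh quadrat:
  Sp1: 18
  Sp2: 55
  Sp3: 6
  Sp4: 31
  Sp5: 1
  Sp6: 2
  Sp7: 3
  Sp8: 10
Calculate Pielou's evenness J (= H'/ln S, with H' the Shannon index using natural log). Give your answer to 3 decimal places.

0.733

Total N = 18+55+6+31+1+2+3+10 = 126, so the proportions are 0.14286, 0.43651, 0.04762, 0.24603, 0.00794, 0.01587, 0.02381, 0.07937 (working shown to 5 dp, full precision carried).
H' = −Σ pᵢ ln pᵢ = −((-0.27799) + (-0.36184) + (-0.14498) + (-0.34501) + (-0.03838) + (-0.06576) + (-0.08899) + (-0.20109)) = 1.52404.
With S = 8 species, ln S = 2.07944, so J = 1.52404/2.07944 = 0.73291, i.e. 0.733 to 3 decimal places.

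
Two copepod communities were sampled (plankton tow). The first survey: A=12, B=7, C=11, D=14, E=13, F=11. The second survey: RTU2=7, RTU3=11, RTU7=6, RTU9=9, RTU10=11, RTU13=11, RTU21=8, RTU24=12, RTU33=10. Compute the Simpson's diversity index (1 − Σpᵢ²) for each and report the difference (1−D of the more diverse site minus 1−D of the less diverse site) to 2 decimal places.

The first survey: N=68, proportions 0.1765, 0.1029, 0.1618, 0.2059, 0.1912, 0.1618, giving 1−D = 0.8270 (working shown to 4 dp, full precision carried).
The second survey: N=85, proportions 0.0824, 0.1294, 0.0706, 0.1059, 0.1294, 0.1294, 0.0941, 0.1412, 0.1176, giving 1−D = 0.8842.
Difference = |0.8270 − 0.8842| = 0.0572, i.e. 0.06 to 2 decimal places.

0.06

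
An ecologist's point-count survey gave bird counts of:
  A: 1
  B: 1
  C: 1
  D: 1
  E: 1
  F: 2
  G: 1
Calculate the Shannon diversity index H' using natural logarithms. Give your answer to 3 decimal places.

Total N = 1+1+1+1+1+2+1 = 8, so the proportions are 0.125, 0.125, 0.125, 0.125, 0.125, 0.25, 0.125 (working shown to 5 dp, full precision carried).
Each pᵢ ln pᵢ term: 0.125×(-2.07944)=-0.25993, 0.125×(-2.07944)=-0.25993, 0.125×(-2.07944)=-0.25993, 0.125×(-2.07944)=-0.25993, 0.125×(-2.07944)=-0.25993, 0.25×(-1.38629)=-0.34657, 0.125×(-2.07944)=-0.25993.
Sum = -1.90615, so H' = 1.906.

1.906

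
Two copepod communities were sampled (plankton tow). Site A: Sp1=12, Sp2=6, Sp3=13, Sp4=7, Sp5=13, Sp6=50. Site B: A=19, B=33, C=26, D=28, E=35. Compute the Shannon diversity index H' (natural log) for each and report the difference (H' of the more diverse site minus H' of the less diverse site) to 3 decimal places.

0.107

Site A: N=101, proportions 0.11881, 0.05941, 0.12871, 0.06931, 0.12871, 0.49505, giving H' = 1.48165 (working shown to 5 dp, full precision carried).
Site B: N=141, proportions 0.13475, 0.23404, 0.1844, 0.19858, 0.24823, giving H' = 1.58863.
Difference = |1.48165 − 1.58863| = 0.10698, i.e. 0.107 to 3 decimal places.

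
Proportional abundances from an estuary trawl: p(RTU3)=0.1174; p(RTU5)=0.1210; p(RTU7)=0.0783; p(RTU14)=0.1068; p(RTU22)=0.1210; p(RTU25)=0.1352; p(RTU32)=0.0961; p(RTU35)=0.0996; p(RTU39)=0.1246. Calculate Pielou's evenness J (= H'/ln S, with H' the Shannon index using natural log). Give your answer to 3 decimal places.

H' = −Σ pᵢ ln pᵢ = −((-0.25149) + (-0.25555) + (-0.19945) + (-0.23889) + (-0.25555) + (-0.27054) + (-0.22510) + (-0.22974) + (-0.25950)) = 2.18579 (working shown to 5 dp, full precision carried).
With S = 9 species, ln S = 2.19722, so J = 2.18579/2.19722 = 0.99480, i.e. 0.995 to 3 decimal places.

0.995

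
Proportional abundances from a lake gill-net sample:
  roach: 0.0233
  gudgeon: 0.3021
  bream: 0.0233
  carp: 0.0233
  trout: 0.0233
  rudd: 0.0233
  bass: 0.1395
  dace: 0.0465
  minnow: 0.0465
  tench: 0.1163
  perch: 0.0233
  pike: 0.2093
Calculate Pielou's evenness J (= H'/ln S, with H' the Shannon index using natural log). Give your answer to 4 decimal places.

0.8149

H' = −Σ pᵢ ln pᵢ = −((-0.087592) + (-0.361613) + (-0.087592) + (-0.087592) + (-0.087592) + (-0.087592) + (-0.274772) + (-0.142676) + (-0.142676) + (-0.250229) + (-0.087592) + (-0.327342)) = 2.024859 (working shown to 6 dp, full precision carried).
With S = 12 species, ln S = 2.484907, so J = 2.024859/2.484907 = 0.814863, i.e. 0.8149 to 4 decimal places.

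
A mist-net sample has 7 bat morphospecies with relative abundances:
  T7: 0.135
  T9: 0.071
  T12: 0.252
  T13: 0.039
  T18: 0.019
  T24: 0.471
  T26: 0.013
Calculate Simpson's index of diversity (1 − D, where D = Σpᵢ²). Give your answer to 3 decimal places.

D = 0.135² + 0.071² + 0.252² + 0.039² + 0.019² + 0.471² + 0.013² = 0.01823 + 0.00504 + 0.06350 + 0.00152 + 0.00036 + 0.22184 + 0.00017 = 0.31066 (working shown to 5 dp, full precision carried).
So 1 − D = 0.68934, i.e. 0.689 to 3 decimal places.

0.689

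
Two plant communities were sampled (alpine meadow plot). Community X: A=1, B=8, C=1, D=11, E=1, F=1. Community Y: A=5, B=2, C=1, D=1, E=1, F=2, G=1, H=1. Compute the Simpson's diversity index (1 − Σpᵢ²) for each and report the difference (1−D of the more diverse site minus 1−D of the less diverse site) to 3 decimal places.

Community X: N=23, proportions 0.04348, 0.34783, 0.04348, 0.47826, 0.04348, 0.04348, giving 1−D = 0.64272 (working shown to 5 dp, full precision carried).
Community Y: N=14, proportions 0.35714, 0.14286, 0.07143, 0.07143, 0.07143, 0.14286, 0.07143, 0.07143, giving 1−D = 0.80612.
Difference = |0.64272 − 0.80612| = 0.16340, i.e. 0.163 to 3 decimal places.

0.163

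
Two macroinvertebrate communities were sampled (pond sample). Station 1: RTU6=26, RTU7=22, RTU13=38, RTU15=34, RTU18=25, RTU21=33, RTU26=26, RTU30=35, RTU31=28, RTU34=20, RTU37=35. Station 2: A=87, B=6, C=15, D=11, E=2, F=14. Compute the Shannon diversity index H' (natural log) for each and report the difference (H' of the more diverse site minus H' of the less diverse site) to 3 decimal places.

1.211

Station 1: N=322, proportions 0.08075, 0.06832, 0.11801, 0.10559, 0.07764, 0.10248, 0.08075, 0.1087, 0.08696, 0.06211, 0.1087, giving H' = 2.37860 (working shown to 5 dp, full precision carried).
Station 2: N=135, proportions 0.64444, 0.04444, 0.11111, 0.08148, 0.01481, 0.1037, giving H' = 1.16738.
Difference = |2.37860 − 1.16738| = 1.21122, i.e. 1.211 to 3 decimal places.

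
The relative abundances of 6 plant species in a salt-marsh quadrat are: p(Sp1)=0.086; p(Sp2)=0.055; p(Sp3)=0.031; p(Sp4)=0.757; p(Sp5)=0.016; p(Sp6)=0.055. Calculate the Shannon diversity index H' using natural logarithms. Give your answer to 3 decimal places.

0.915

Each pᵢ ln pᵢ term (working shown to 5 dp, full precision carried): 0.086×(-2.45341)=-0.21099, 0.055×(-2.90042)=-0.15952, 0.031×(-3.47377)=-0.10769, 0.757×(-0.27839)=-0.21074, 0.016×(-4.13517)=-0.06616, 0.055×(-2.90042)=-0.15952.
Sum = -0.91463, so H' = 0.915.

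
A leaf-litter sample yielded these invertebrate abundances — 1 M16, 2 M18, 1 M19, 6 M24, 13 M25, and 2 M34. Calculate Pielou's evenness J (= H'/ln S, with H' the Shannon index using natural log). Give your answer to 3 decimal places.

0.750

Total N = 1+2+1+6+13+2 = 25, so the proportions are 0.04, 0.08, 0.04, 0.24, 0.52, 0.08 (working shown to 5 dp, full precision carried).
H' = −Σ pᵢ ln pᵢ = −((-0.12876) + (-0.20206) + (-0.12876) + (-0.34251) + (-0.34004) + (-0.20206)) = 1.34418.
With S = 6 species, ln S = 1.79176, so J = 1.34418/1.79176 = 0.75020, i.e. 0.750 to 3 decimal places.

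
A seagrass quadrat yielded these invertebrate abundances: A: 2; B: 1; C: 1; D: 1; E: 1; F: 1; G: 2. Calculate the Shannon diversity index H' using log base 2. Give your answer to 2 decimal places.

Total N = 2+1+1+1+1+1+2 = 9, so the proportions are 0.2222, 0.1111, 0.1111, 0.1111, 0.1111, 0.1111, 0.2222 (working shown to 4 dp, full precision carried).
Each pᵢ log₂ pᵢ term: 0.2222×(-2.1699)=-0.4822, 0.1111×(-3.1699)=-0.3522, 0.1111×(-3.1699)=-0.3522, 0.1111×(-3.1699)=-0.3522, 0.1111×(-3.1699)=-0.3522, 0.1111×(-3.1699)=-0.3522, 0.2222×(-2.1699)=-0.4822.
Sum = -2.7255, so H' = 2.73.

2.73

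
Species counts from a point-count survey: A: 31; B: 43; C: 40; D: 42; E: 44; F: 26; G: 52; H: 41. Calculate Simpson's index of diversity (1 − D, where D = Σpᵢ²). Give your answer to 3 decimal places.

0.871

Total N = 31+43+40+42+44+26+52+41 = 319, so the proportions are 0.09718, 0.1348, 0.12539, 0.13166, 0.13793, 0.0815, 0.16301, 0.12853 (working shown to 5 dp, full precision carried).
D = 0.09718² + 0.1348² + 0.12539² + 0.13166² + 0.13793² + 0.0815² + 0.16301² + 0.12853² = 0.00944 + 0.01817 + 0.01572 + 0.01733 + 0.01902 + 0.00664 + 0.02657 + 0.01652 = 0.12943.
So 1 − D = 0.87057, i.e. 0.871 to 3 decimal places.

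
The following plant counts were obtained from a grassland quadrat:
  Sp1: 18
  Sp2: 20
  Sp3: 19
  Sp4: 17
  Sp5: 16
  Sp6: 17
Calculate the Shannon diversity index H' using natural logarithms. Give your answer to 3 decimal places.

Total N = 18+20+19+17+16+17 = 107, so the proportions are 0.16822, 0.18692, 0.17757, 0.15888, 0.14953, 0.15888 (working shown to 5 dp, full precision carried).
Each pᵢ ln pᵢ term: 0.16822×(-1.78246)=-0.29985, 0.18692×(-1.67710)=-0.31348, 0.17757×(-1.72839)=-0.30691, 0.15888×(-1.83962)=-0.29228, 0.14953×(-1.90024)=-0.28415, 0.15888×(-1.83962)=-0.29228.
Sum = -1.78894, so H' = 1.789.

1.789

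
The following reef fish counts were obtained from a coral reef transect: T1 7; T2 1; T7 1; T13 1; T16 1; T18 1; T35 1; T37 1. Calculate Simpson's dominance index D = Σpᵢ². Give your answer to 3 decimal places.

0.286

Total N = 7+1+1+1+1+1+1+1 = 14, so the proportions are 0.5, 0.07143, 0.07143, 0.07143, 0.07143, 0.07143, 0.07143, 0.07143 (working shown to 5 dp, full precision carried).
D = 0.5² + 0.07143² + 0.07143² + 0.07143² + 0.07143² + 0.07143² + 0.07143² + 0.07143² = 0.25000 + 0.00510 + 0.00510 + 0.00510 + 0.00510 + 0.00510 + 0.00510 + 0.00510 = 0.28571.
To 3 decimal places, D = 0.286.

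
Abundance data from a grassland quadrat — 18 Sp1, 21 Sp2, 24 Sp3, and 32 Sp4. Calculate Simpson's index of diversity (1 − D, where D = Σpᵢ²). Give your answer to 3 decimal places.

0.738

Total N = 18+21+24+32 = 95, so the proportions are 0.18947, 0.22105, 0.25263, 0.33684 (working shown to 5 dp, full precision carried).
D = 0.18947² + 0.22105² + 0.25263² + 0.33684² = 0.03590 + 0.04886 + 0.06382 + 0.11346 = 0.26205.
So 1 − D = 0.73795, i.e. 0.738 to 3 decimal places.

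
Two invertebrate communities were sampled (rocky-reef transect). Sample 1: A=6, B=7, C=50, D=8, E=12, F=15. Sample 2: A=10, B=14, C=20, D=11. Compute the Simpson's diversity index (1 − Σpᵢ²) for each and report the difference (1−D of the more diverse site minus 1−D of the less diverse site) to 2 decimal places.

0.04

Sample 1: N=98, proportions 0.06122, 0.07143, 0.5102, 0.08163, 0.12245, 0.15306, giving 1−D = 0.68576 (working shown to 5 dp, full precision carried).
Sample 2: N=55, proportions 0.18182, 0.25455, 0.36364, 0.2, giving 1−D = 0.72992.
Difference = |0.68576 − 0.72992| = 0.04416, i.e. 0.04 to 2 decimal places.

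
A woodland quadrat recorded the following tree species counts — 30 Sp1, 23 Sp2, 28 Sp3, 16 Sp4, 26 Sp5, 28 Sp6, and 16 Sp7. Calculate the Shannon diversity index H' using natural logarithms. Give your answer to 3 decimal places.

Total N = 30+23+28+16+26+28+16 = 167, so the proportions are 0.17964, 0.13772, 0.16766, 0.09581, 0.15569, 0.16766, 0.09581 (working shown to 5 dp, full precision carried).
Each pᵢ ln pᵢ term: 0.17964×(-1.71680)=-0.30841, 0.13772×(-1.98250)=-0.27304, 0.16766×(-1.78579)=-0.29941, 0.09581×(-2.34541)=-0.22471, 0.15569×(-1.85990)=-0.28956, 0.16766×(-1.78579)=-0.29941, 0.09581×(-2.34541)=-0.22471.
Sum = -1.91926, so H' = 1.919.

1.919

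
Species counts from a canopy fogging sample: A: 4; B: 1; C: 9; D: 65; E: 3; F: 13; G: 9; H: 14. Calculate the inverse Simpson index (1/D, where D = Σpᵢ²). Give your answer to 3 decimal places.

Total N = 4+1+9+65+3+13+9+14 = 118, so the proportions are 0.033898, 0.008475, 0.076271, 0.550847, 0.025424, 0.110169, 0.076271, 0.118644 (working shown to 6 dp, full precision carried).
D = 0.033898² + 0.008475² + 0.076271² + 0.550847² + 0.025424² + 0.110169² + 0.076271² + 0.118644² = 0.001149 + 0.000072 + 0.005817 + 0.303433 + 0.000646 + 0.012137 + 0.005817 + 0.014076 = 0.343149.
So 1/D = 2.91419, i.e. 2.914 to 3 decimal places.

2.914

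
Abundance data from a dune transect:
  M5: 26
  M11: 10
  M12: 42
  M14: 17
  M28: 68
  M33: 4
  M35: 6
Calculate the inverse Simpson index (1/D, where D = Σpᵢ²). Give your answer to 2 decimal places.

Total N = 26+10+42+17+68+4+6 = 173, so the proportions are 0.150289, 0.057803, 0.242775, 0.098266, 0.393064, 0.023121, 0.034682 (working shown to 6 dp, full precision carried).
D = 0.150289² + 0.057803² + 0.242775² + 0.098266² + 0.393064² + 0.023121² + 0.034682² = 0.022587 + 0.003341 + 0.058939 + 0.009656 + 0.154499 + 0.000535 + 0.001203 = 0.250760.
So 1/D = 3.9879, i.e. 3.99 to 2 decimal places.

3.99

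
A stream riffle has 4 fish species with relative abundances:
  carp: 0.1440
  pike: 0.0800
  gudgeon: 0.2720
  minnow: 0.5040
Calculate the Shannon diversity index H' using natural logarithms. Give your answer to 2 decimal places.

Each pᵢ ln pᵢ term (working shown to 4 dp, full precision carried): 0.144×(-1.9379)=-0.2791, 0.08×(-2.5257)=-0.2021, 0.272×(-1.3020)=-0.3541, 0.504×(-0.6852)=-0.3453.
Sum = -1.1806, so H' = 1.18.

1.18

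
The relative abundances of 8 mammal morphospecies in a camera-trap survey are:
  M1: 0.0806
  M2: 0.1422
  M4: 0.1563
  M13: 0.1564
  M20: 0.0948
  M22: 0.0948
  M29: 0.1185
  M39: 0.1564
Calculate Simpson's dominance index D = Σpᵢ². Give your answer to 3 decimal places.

D = 0.0806² + 0.1422² + 0.1563² + 0.1564² + 0.0948² + 0.0948² + 0.1185² + 0.1564² = 0.00650 + 0.02022 + 0.02443 + 0.02446 + 0.00899 + 0.00899 + 0.01404 + 0.02446 = 0.13209 (working shown to 5 dp, full precision carried).
To 3 decimal places, D = 0.132.

0.132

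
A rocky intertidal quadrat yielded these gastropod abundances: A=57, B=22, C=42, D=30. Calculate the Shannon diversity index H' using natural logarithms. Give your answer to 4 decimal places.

Total N = 57+22+42+30 = 151, so the proportions are 0.377483, 0.145695, 0.278146, 0.198675 (working shown to 6 dp, full precision carried).
Each pᵢ ln pᵢ term: 0.377483×(-0.974229)=-0.367755, 0.145695×(-1.926237)=-0.280644, 0.278146×(-1.279610)=-0.355918, 0.198675×(-1.616082)=-0.321076.
Sum = -1.325393, so H' = 1.3254.

1.3254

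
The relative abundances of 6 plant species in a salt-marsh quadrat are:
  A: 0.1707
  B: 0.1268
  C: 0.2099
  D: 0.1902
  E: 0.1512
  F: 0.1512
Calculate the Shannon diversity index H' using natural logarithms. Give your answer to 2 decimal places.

1.78

Each pᵢ ln pᵢ term (working shown to 4 dp, full precision carried): 0.1707×(-1.7678)=-0.3018, 0.1268×(-2.0651)=-0.2619, 0.2099×(-1.5611)=-0.3277, 0.1902×(-1.6597)=-0.3157, 0.1512×(-1.8892)=-0.2856, 0.1512×(-1.8892)=-0.2856.
Sum = -1.7783, so H' = 1.78.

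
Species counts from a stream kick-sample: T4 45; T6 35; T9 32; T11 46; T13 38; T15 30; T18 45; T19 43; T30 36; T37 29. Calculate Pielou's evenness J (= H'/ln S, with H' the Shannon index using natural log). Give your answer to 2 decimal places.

Total N = 45+35+32+46+38+30+45+43+36+29 = 379, so the proportions are 0.1187, 0.0923, 0.0844, 0.1214, 0.1003, 0.0792, 0.1187, 0.1135, 0.095, 0.0765 (working shown to 4 dp, full precision carried).
H' = −Σ pᵢ ln pᵢ = −((-0.2530) + (-0.2200) + (-0.2087) + (-0.2560) + (-0.2306) + (-0.2008) + (-0.2530) + (-0.2469) + (-0.2236) + (-0.1967)) = 2.2892.
With S = 10 species, ln S = 2.3026, so J = 2.2892/2.3026 = 0.9942, i.e. 0.99 to 2 decimal places.

0.99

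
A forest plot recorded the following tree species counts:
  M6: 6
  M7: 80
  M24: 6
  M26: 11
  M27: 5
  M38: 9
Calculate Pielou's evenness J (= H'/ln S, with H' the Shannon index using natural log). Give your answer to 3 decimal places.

Total N = 6+80+6+11+5+9 = 117, so the proportions are 0.05128, 0.68376, 0.05128, 0.09402, 0.04274, 0.07692 (working shown to 5 dp, full precision carried).
H' = −Σ pᵢ ln pᵢ = −((-0.15233) + (-0.25993) + (-0.15233) + (-0.22228) + (-0.13473) + (-0.19730)) = 1.11891.
With S = 6 species, ln S = 1.79176, so J = 1.11891/1.79176 = 0.62447, i.e. 0.624 to 3 decimal places.

0.624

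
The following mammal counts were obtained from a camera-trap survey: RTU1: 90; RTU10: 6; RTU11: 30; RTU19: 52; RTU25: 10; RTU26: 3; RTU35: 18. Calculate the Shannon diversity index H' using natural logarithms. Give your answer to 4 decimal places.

1.5070

Total N = 90+6+30+52+10+3+18 = 209, so the proportions are 0.430622, 0.028708, 0.143541, 0.248804, 0.047847, 0.014354, 0.086124 (working shown to 6 dp, full precision carried).
Each pᵢ ln pᵢ term: 0.430622×(-0.842525)=-0.362810, 0.028708×(-3.550575)=-0.101930, 0.143541×(-1.941137)=-0.278632, 0.248804×(-1.391091)=-0.346109, 0.047847×(-3.039749)=-0.145443, 0.014354×(-4.243722)=-0.060915, 0.086124×(-2.451962)=-0.211174.
Sum = -1.507012, so H' = 1.5070.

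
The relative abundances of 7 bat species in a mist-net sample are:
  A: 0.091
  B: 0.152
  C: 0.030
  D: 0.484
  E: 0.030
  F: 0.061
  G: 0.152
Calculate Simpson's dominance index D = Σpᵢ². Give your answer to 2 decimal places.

0.29

D = 0.091² + 0.152² + 0.03² + 0.484² + 0.03² + 0.061² + 0.152² = 0.0083 + 0.0231 + 0.0009 + 0.2343 + 0.0009 + 0.0037 + 0.0231 = 0.2943 (working shown to 4 dp, full precision carried).
To 2 decimal places, D = 0.29.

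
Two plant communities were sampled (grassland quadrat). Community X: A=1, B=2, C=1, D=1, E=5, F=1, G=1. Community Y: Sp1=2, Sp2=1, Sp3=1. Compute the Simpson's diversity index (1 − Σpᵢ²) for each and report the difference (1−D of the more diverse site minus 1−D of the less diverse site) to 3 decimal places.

Community X: N=12, proportions 0.08333, 0.16667, 0.08333, 0.08333, 0.41667, 0.08333, 0.08333, giving 1−D = 0.76389 (working shown to 5 dp, full precision carried).
Community Y: N=4, proportions 0.5, 0.25, 0.25, giving 1−D = 0.62500.
Difference = |0.76389 − 0.62500| = 0.13889, i.e. 0.139 to 3 decimal places.

0.139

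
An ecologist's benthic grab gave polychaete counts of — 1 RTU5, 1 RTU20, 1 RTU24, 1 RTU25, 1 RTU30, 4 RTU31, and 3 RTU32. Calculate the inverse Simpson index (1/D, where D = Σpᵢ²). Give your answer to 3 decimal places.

4.800

Total N = 1+1+1+1+1+4+3 = 12, so the proportions are 0.0833333, 0.0833333, 0.0833333, 0.0833333, 0.0833333, 0.3333333, 0.25 (working shown to 7 dp, full precision carried).
D = 0.0833333² + 0.0833333² + 0.0833333² + 0.0833333² + 0.0833333² + 0.3333333² + 0.25² = 0.0069444 + 0.0069444 + 0.0069444 + 0.0069444 + 0.0069444 + 0.1111111 + 0.0625000 = 0.2083333.
So 1/D = 4.80000, i.e. 4.800 to 3 decimal places.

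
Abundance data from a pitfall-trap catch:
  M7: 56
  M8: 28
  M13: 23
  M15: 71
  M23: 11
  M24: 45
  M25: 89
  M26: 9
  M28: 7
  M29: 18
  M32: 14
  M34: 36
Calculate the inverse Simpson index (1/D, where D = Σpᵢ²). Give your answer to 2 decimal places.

Total N = 56+28+23+71+11+45+89+9+7+18+14+36 = 407, so the proportions are 0.137592, 0.068796, 0.056511, 0.174447, 0.027027, 0.110565, 0.218673, 0.022113, 0.017199, 0.044226, 0.034398, 0.088452 (working shown to 6 dp, full precision carried).
D = 0.137592² + 0.068796² + 0.056511² + 0.174447² + 0.027027² + 0.110565² + 0.218673² + 0.022113² + 0.017199² + 0.044226² + 0.034398² + 0.088452² = 0.018932 + 0.004733 + 0.003193 + 0.030432 + 0.000730 + 0.012225 + 0.047818 + 0.000489 + 0.000296 + 0.001956 + 0.001183 + 0.007824 = 0.129811.
So 1/D = 7.7035, i.e. 7.70 to 2 decimal places.

7.70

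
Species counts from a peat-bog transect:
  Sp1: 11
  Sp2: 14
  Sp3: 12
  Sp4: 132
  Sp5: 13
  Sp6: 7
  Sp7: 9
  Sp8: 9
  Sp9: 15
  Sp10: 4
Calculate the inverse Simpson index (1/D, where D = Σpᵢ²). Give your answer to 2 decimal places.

2.76

Total N = 11+14+12+132+13+7+9+9+15+4 = 226, so the proportions are 0.04867, 0.06195, 0.0531, 0.58407, 0.05752, 0.03097, 0.03982, 0.03982, 0.06637, 0.0177 (working shown to 5 dp, full precision carried).
D = 0.04867² + 0.06195² + 0.0531² + 0.58407² + 0.05752² + 0.03097² + 0.03982² + 0.03982² + 0.06637² + 0.0177² = 0.00237 + 0.00384 + 0.00282 + 0.34114 + 0.00331 + 0.00096 + 0.00159 + 0.00159 + 0.00441 + 0.00031 = 0.36232.
So 1/D = 2.7600, i.e. 2.76 to 2 decimal places.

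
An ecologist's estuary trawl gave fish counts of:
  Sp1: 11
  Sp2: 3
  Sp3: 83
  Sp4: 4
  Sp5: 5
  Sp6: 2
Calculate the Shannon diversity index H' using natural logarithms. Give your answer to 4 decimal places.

Total N = 11+3+83+4+5+2 = 108, so the proportions are 0.101852, 0.027778, 0.768519, 0.037037, 0.046296, 0.018519 (working shown to 6 dp, full precision carried).
Each pᵢ ln pᵢ term: 0.101852×(-2.284236)=-0.232654, 0.027778×(-3.583519)=-0.099542, 0.768519×(-0.263291)=-0.202344, 0.037037×(-3.295837)=-0.122068, 0.046296×(-3.072693)=-0.142254, 0.018519×(-3.988984)=-0.073870.
Sum = -0.872732, so H' = 0.8727.

0.8727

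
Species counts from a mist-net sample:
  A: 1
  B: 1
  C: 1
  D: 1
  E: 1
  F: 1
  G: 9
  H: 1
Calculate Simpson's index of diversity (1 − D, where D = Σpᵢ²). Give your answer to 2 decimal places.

Total N = 1+1+1+1+1+1+9+1 = 16, so the proportions are 0.0625, 0.0625, 0.0625, 0.0625, 0.0625, 0.0625, 0.5625, 0.0625 (working shown to 4 dp, full precision carried).
D = 0.0625² + 0.0625² + 0.0625² + 0.0625² + 0.0625² + 0.0625² + 0.5625² + 0.0625² = 0.0039 + 0.0039 + 0.0039 + 0.0039 + 0.0039 + 0.0039 + 0.3164 + 0.0039 = 0.3438.
So 1 − D = 0.6562, i.e. 0.66 to 2 decimal places.

0.66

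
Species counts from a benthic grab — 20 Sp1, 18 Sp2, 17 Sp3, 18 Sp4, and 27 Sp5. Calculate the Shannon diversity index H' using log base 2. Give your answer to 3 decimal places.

2.300

Total N = 20+18+17+18+27 = 100, so the proportions are 0.2, 0.18, 0.17, 0.18, 0.27 (working shown to 5 dp, full precision carried).
Each pᵢ log₂ pᵢ term: 0.2×(-2.32193)=-0.46439, 0.18×(-2.47393)=-0.44531, 0.17×(-2.55639)=-0.43459, 0.18×(-2.47393)=-0.44531, 0.27×(-1.88897)=-0.51002.
Sum = -2.29961, so H' = 2.300.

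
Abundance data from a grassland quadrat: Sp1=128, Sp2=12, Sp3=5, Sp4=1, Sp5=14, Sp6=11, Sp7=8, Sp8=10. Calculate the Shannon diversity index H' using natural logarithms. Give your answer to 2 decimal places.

Total N = 128+12+5+1+14+11+8+10 = 189, so the proportions are 0.6772, 0.0635, 0.0265, 0.0053, 0.0741, 0.0582, 0.0423, 0.0529 (working shown to 4 dp, full precision carried).
Each pᵢ ln pᵢ term: 0.6772×(-0.3897)=-0.2639, 0.0635×(-2.7568)=-0.1750, 0.0265×(-3.6323)=-0.0961, 0.0053×(-5.2417)=-0.0277, 0.0741×(-2.6027)=-0.1928, 0.0582×(-2.8439)=-0.1655, 0.0423×(-3.1623)=-0.1339, 0.0529×(-2.9392)=-0.1555.
Sum = -1.2105, so H' = 1.21.

1.21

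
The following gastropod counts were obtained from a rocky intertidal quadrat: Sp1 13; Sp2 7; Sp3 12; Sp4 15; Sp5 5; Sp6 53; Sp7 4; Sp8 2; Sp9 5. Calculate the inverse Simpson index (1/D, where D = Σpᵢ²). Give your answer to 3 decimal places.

Total N = 13+7+12+15+5+53+4+2+5 = 116, so the proportions are 0.112069, 0.0603448, 0.1034483, 0.1293103, 0.0431034, 0.4568966, 0.0344828, 0.0172414, 0.0431034 (working shown to 7 dp, full precision carried).
D = 0.112069² + 0.0603448² + 0.1034483² + 0.1293103² + 0.0431034² + 0.4568966² + 0.0344828² + 0.0172414² + 0.0431034² = 0.0125595 + 0.0036415 + 0.0107015 + 0.0167212 + 0.0018579 + 0.2087545 + 0.0011891 + 0.0002973 + 0.0018579 = 0.2575803.
So 1/D = 3.88229, i.e. 3.882 to 3 decimal places.

3.882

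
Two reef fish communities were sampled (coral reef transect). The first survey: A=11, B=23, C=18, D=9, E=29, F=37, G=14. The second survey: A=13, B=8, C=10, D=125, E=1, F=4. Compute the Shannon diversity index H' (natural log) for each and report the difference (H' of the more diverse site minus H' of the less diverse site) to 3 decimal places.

The first survey: N=141, proportions 0.07801, 0.16312, 0.12766, 0.06383, 0.20567, 0.26241, 0.09929, giving H' = 1.83885 (working shown to 5 dp, full precision carried).
The second survey: N=161, proportions 0.08075, 0.04969, 0.06211, 0.7764, 0.00621, 0.02484, giving H' = 0.84482.
Difference = |1.83885 − 0.84482| = 0.99403, i.e. 0.994 to 3 decimal places.

0.994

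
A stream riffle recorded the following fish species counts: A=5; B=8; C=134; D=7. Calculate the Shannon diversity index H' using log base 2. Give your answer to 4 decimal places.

0.7595

Total N = 5+8+134+7 = 154, so the proportions are 0.032468, 0.051948, 0.87013, 0.045455 (working shown to 6 dp, full precision carried).
Each pᵢ log₂ pᵢ term: 0.032468×(-4.944858)=-0.160547, 0.051948×(-4.266787)=-0.221651, 0.87013×(-0.200697)=-0.174633, 0.045455×(-4.459432)=-0.202701.
Sum = -0.759533, so H' = 0.7595.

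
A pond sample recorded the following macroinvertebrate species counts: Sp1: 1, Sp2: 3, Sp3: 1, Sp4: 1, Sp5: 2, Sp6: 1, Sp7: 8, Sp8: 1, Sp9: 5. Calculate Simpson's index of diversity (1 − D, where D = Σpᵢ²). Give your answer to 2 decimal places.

Total N = 1+3+1+1+2+1+8+1+5 = 23, so the proportions are 0.0435, 0.1304, 0.0435, 0.0435, 0.087, 0.0435, 0.3478, 0.0435, 0.2174 (working shown to 4 dp, full precision carried).
D = 0.0435² + 0.1304² + 0.0435² + 0.0435² + 0.087² + 0.0435² + 0.3478² + 0.0435² + 0.2174² = 0.0019 + 0.0170 + 0.0019 + 0.0019 + 0.0076 + 0.0019 + 0.1210 + 0.0019 + 0.0473 = 0.2023.
So 1 − D = 0.7977, i.e. 0.80 to 2 decimal places.

0.80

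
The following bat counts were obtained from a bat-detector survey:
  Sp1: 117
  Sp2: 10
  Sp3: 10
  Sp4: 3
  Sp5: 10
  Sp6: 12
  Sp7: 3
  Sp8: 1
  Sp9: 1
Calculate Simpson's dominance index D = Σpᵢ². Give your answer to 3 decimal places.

Total N = 117+10+10+3+10+12+3+1+1 = 167, so the proportions are 0.7006, 0.05988, 0.05988, 0.01796, 0.05988, 0.07186, 0.01796, 0.00599, 0.00599 (working shown to 5 dp, full precision carried).
D = 0.7006² + 0.05988² + 0.05988² + 0.01796² + 0.05988² + 0.07186² + 0.01796² + 0.00599² + 0.00599² = 0.49084 + 0.00359 + 0.00359 + 0.00032 + 0.00359 + 0.00516 + 0.00032 + 0.00004 + 0.00004 = 0.50748.
To 3 decimal places, D = 0.507.

0.507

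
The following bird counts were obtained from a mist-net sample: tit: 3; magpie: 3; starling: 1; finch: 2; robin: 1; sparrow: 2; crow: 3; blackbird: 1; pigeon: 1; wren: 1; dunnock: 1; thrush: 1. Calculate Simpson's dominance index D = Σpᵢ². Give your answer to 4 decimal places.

0.1050

Total N = 3+3+1+2+1+2+3+1+1+1+1+1 = 20, so the proportions are 0.15, 0.15, 0.05, 0.1, 0.05, 0.1, 0.15, 0.05, 0.05, 0.05, 0.05, 0.05 (working shown to 6 dp, full precision carried).
D = 0.15² + 0.15² + 0.05² + 0.1² + 0.05² + 0.1² + 0.15² + 0.05² + 0.05² + 0.05² + 0.05² + 0.05² = 0.022500 + 0.022500 + 0.002500 + 0.010000 + 0.002500 + 0.010000 + 0.022500 + 0.002500 + 0.002500 + 0.002500 + 0.002500 + 0.002500 = 0.105000.
To 4 decimal places, D = 0.1050.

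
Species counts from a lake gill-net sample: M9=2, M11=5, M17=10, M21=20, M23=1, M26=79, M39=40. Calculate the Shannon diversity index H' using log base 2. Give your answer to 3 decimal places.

Total N = 2+5+10+20+1+79+40 = 157, so the proportions are 0.01274, 0.03185, 0.06369, 0.12739, 0.00637, 0.50318, 0.25478 (working shown to 5 dp, full precision carried).
Each pᵢ log₂ pᵢ term: 0.01274×(-6.29462)=-0.08019, 0.03185×(-4.97269)=-0.15837, 0.06369×(-3.97269)=-0.25304, 0.12739×(-2.97269)=-0.37869, 0.00637×(-7.29462)=-0.04646, 0.50318×(-0.99084)=-0.49858, 0.25478×(-1.97269)=-0.50260.
Sum = -1.91791, so H' = 1.918.

1.918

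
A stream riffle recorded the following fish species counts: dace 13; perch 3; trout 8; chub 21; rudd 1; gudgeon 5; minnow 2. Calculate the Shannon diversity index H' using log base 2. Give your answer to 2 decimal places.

Total N = 13+3+8+21+1+5+2 = 53, so the proportions are 0.2453, 0.0566, 0.1509, 0.3962, 0.0189, 0.0943, 0.0377 (working shown to 4 dp, full precision carried).
Each pᵢ log₂ pᵢ term: 0.2453×(-2.0275)=-0.4973, 0.0566×(-4.1430)=-0.2345, 0.1509×(-2.7279)=-0.4118, 0.3962×(-1.3356)=-0.5292, 0.0189×(-5.7279)=-0.1081, 0.0943×(-3.4060)=-0.3213, 0.0377×(-4.7279)=-0.1784.
Sum = -2.2806, so H' = 2.28.

2.28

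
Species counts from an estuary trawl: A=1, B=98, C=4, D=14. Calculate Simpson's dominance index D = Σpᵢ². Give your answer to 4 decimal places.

0.7171

Total N = 1+98+4+14 = 117, so the proportions are 0.008547, 0.837607, 0.034188, 0.119658 (working shown to 6 dp, full precision carried).
D = 0.008547² + 0.837607² + 0.034188² + 0.119658² = 0.000073 + 0.701585 + 0.001169 + 0.014318 = 0.717145.
To 4 decimal places, D = 0.7171.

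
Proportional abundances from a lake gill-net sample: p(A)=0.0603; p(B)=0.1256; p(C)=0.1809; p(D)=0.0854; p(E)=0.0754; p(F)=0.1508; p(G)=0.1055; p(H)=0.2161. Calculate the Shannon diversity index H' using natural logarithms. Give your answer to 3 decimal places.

1.998

Each pᵢ ln pᵢ term (working shown to 5 dp, full precision carried): 0.0603×(-2.80842)=-0.16935, 0.1256×(-2.07465)=-0.26058, 0.1809×(-1.70981)=-0.30930, 0.0854×(-2.46041)=-0.21012, 0.0754×(-2.58495)=-0.19491, 0.1508×(-1.89180)=-0.28528, 0.1055×(-2.24904)=-0.23727, 0.2161×(-1.53201)=-0.33107.
Sum = -1.99788, so H' = 1.998.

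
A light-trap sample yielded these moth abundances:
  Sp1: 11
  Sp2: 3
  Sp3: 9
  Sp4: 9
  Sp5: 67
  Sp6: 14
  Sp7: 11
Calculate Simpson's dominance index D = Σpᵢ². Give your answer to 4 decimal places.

0.3316

Total N = 11+3+9+9+67+14+11 = 124, so the proportions are 0.08871, 0.024194, 0.072581, 0.072581, 0.540323, 0.112903, 0.08871 (working shown to 6 dp, full precision carried).
D = 0.08871² + 0.024194² + 0.072581² + 0.072581² + 0.540323² + 0.112903² + 0.08871² = 0.007869 + 0.000585 + 0.005268 + 0.005268 + 0.291948 + 0.012747 + 0.007869 = 0.331556.
To 4 decimal places, D = 0.3316.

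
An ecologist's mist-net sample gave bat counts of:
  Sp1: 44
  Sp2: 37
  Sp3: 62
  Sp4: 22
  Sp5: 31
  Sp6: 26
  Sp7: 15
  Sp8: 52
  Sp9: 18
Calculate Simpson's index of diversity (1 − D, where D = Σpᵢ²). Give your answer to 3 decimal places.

0.867

Total N = 44+37+62+22+31+26+15+52+18 = 307, so the proportions are 0.14332, 0.12052, 0.20195, 0.07166, 0.10098, 0.08469, 0.04886, 0.16938, 0.05863 (working shown to 5 dp, full precision carried).
D = 0.14332² + 0.12052² + 0.20195² + 0.07166² + 0.10098² + 0.08469² + 0.04886² + 0.16938² + 0.05863² = 0.02054 + 0.01453 + 0.04079 + 0.00514 + 0.01020 + 0.00717 + 0.00239 + 0.02869 + 0.00344 = 0.13287.
So 1 − D = 0.86713, i.e. 0.867 to 3 decimal places.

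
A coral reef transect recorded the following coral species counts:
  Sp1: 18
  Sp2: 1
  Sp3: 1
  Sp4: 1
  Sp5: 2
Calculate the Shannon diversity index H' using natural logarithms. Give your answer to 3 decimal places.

Total N = 18+1+1+1+2 = 23, so the proportions are 0.78261, 0.04348, 0.04348, 0.04348, 0.08696 (working shown to 5 dp, full precision carried).
Each pᵢ ln pᵢ term: 0.78261×(-0.24512)=-0.19183, 0.04348×(-3.13549)=-0.13633, 0.04348×(-3.13549)=-0.13633, 0.04348×(-3.13549)=-0.13633, 0.08696×(-2.44235)=-0.21238.
Sum = -0.81319, so H' = 0.813.

0.813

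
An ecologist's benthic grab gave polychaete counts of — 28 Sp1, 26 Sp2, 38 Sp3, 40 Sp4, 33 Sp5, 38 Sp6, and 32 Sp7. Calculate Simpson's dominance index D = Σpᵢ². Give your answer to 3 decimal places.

Total N = 28+26+38+40+33+38+32 = 235, so the proportions are 0.11915, 0.11064, 0.1617, 0.17021, 0.14043, 0.1617, 0.13617 (working shown to 5 dp, full precision carried).
D = 0.11915² + 0.11064² + 0.1617² + 0.17021² + 0.14043² + 0.1617² + 0.13617² = 0.01420 + 0.01224 + 0.02615 + 0.02897 + 0.01972 + 0.02615 + 0.01854 = 0.14597.
To 3 decimal places, D = 0.146.

0.146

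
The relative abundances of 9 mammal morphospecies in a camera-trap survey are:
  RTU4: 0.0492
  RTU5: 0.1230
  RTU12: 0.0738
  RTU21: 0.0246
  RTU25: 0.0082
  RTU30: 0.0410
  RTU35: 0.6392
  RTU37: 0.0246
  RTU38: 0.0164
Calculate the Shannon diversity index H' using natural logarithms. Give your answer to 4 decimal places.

Each pᵢ ln pᵢ term (working shown to 6 dp, full precision carried): 0.0492×(-3.011862)=-0.148184, 0.123×(-2.095571)=-0.257755, 0.0738×(-2.606397)=-0.192352, 0.0246×(-3.705009)=-0.091143, 0.0082×(-4.803621)=-0.039390, 0.041×(-3.194183)=-0.130962, 0.6392×(-0.447538)=-0.286066, 0.0246×(-3.705009)=-0.091143, 0.0164×(-4.110474)=-0.067412.
Sum = -1.304407, so H' = 1.3044.

1.3044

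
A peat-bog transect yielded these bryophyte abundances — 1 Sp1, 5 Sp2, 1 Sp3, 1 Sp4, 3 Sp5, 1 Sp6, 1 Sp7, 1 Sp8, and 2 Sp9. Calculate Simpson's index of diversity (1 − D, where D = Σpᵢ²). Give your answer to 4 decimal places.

Total N = 1+5+1+1+3+1+1+1+2 = 16, so the proportions are 0.0625, 0.3125, 0.0625, 0.0625, 0.1875, 0.0625, 0.0625, 0.0625, 0.125 (working shown to 6 dp, full precision carried).
D = 0.0625² + 0.3125² + 0.0625² + 0.0625² + 0.1875² + 0.0625² + 0.0625² + 0.0625² + 0.125² = 0.003906 + 0.097656 + 0.003906 + 0.003906 + 0.035156 + 0.003906 + 0.003906 + 0.003906 + 0.015625 = 0.171875.
So 1 − D = 0.828125, i.e. 0.8281 to 4 decimal places.

0.8281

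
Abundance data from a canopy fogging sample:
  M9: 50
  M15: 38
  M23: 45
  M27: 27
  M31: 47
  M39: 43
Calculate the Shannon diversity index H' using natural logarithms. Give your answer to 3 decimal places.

Total N = 50+38+45+27+47+43 = 250, so the proportions are 0.2, 0.152, 0.18, 0.108, 0.188, 0.172 (working shown to 5 dp, full precision carried).
Each pᵢ ln pᵢ term: 0.2×(-1.60944)=-0.32189, 0.152×(-1.88387)=-0.28635, 0.18×(-1.71480)=-0.30866, 0.108×(-2.22562)=-0.24037, 0.188×(-1.67131)=-0.31421, 0.172×(-1.76026)=-0.30276.
Sum = -1.77424, so H' = 1.774.

1.774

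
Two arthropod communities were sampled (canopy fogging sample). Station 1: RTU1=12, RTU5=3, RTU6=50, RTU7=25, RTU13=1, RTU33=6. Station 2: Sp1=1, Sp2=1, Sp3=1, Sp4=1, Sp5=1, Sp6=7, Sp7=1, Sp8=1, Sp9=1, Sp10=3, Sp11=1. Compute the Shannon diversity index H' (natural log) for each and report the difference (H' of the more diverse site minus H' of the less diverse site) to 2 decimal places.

Station 1: N=97, proportions 0.1237, 0.0309, 0.5155, 0.2577, 0.0103, 0.0619, giving H' = 1.2764 (working shown to 4 dp, full precision carried).
Station 2: N=19, proportions 0.0526, 0.0526, 0.0526, 0.0526, 0.0526, 0.3684, 0.0526, 0.0526, 0.0526, 0.1579, 0.0526, giving H' = 2.0541.
Difference = |1.2764 − 2.0541| = 0.7777, i.e. 0.78 to 2 decimal places.

0.78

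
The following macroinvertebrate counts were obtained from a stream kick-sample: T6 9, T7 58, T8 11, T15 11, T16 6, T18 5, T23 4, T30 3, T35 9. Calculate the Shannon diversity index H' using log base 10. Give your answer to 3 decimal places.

Total N = 9+58+11+11+6+5+4+3+9 = 116, so the proportions are 0.07759, 0.5, 0.09483, 0.09483, 0.05172, 0.0431, 0.03448, 0.02586, 0.07759 (working shown to 5 dp, full precision carried).
Each pᵢ log₁₀ pᵢ term: 0.07759×(-1.11022)=-0.08614, 0.5×(-0.30103)=-0.15051, 0.09483×(-1.02307)=-0.09701, 0.09483×(-1.02307)=-0.09701, 0.05172×(-1.28631)=-0.06653, 0.0431×(-1.36549)=-0.05886, 0.03448×(-1.46240)=-0.05043, 0.02586×(-1.58734)=-0.04105, 0.07759×(-1.11022)=-0.08614.
Sum = -0.73369, so H' = 0.734.

0.734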